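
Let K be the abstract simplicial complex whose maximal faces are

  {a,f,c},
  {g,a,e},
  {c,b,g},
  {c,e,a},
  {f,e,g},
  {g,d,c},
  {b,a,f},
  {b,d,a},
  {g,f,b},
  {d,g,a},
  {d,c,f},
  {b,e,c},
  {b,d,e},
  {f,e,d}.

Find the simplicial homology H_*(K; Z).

Order the vertices as a < b < c < d < e < f < g. Listing each simplex with vertices in this order, K has dimension 2 with simplices:

  0-simplices (7): a, b, c, d, e, f, g
  1-simplices (21): ab, ac, ad, ae, af, ag, bc, bd, be, bf, bg, cd, ce, cf, cg, de, df, dg, ef, eg, fg
  2-simplices (14): abd, abf, ace, acf, adg, aeg, bce, bcg, bde, bfg, cdf, cdg, def, efg

giving chain groups C_0 ≅ Z^7, C_1 ≅ Z^21, C_2 ≅ Z^14.

Boundary ∂_1: C_1 → C_0 sends each edge [p,q] (with p < q) to q − p.
This gives a 7×21 integer matrix of rank 6; reducing to Smith normal form yields diagonal entries (1,1,1,1,1,1).

Boundary ∂_2: C_2 → C_1 sends each 2-simplex [p,q,r] to [q,r] − [p,r] + [p,q]. For instance
  ∂acf = cf − af + ac,
  ∂abd = bd − ad + ab.
This gives a 21×14 integer matrix of rank 13; reducing to Smith normal form yields diagonal entries (1,1,1,1,1,1,1,1,1,1,1,1,1).

From H_k ≅ ker(∂_k) / im(∂_{k+1}) we obtain:

  H_0: rank C_0 − rank ∂_1 = 7 − 6 = 1, and the invariant factors of ∂_1 are all 1, so H_0 = Z.
  H_1: rank ker ∂_1 − rank ∂_2 = (21 − 6) − 13 = 2, and the invariant factors of ∂_2 are all 1, so H_1 = Z^2.
  H_2: rank ker ∂_2 − rank ∂_3 = (14 − 13) − 0 = 1, and there is no ∂_3, so H_2 = Z.

As a check, the Euler characteristic is 7 − 21 + 14 = 0, which agrees with 1 − 2 + 1 = 0.

H_0 = Z,  H_1 = Z^2,  H_2 = Z.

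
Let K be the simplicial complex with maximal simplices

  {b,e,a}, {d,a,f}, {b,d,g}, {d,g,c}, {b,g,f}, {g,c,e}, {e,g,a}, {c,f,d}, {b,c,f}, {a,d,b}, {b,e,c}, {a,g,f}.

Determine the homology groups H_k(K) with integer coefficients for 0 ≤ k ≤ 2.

Order the vertices as a < b < c < d < e < f < g. Listing each simplex with vertices in this order, K has dimension 2 with simplices:

  0-simplices (7): a, b, c, d, e, f, g
  1-simplices (18): ab, ad, ae, af, ag, bc, bd, be, bf, bg, cd, ce, cf, cg, df, dg, eg, fg
  2-simplices (12): abd, abe, adf, aeg, afg, bce, bcf, bdg, bfg, cdf, cdg, ceg

so the chain groups are C_0 ≅ Z^7, C_1 ≅ Z^18, C_2 ≅ Z^12.

The boundary map ∂_1: C_1 → C_0 is given by ∂[p,q] = [q] − [p]. For instance
  ∂be = e − b.
The 7×18 boundary matrix has rank 6 and Smith normal form diag(1,1,1,1,1,1).

Boundary ∂_2: C_2 → C_1 sends each 2-simplex [p,q,r] to [q,r] − [p,r] + [p,q]. For instance
  ∂cdf = df − cf + cd,
  ∂cdg = dg − cg + cd.
The resulting 18×12 matrix has rank 12, and its Smith normal form has invariant factors (1,1,1,1,1,1,1,1,1,1,1,2).

Computing H_k = (kernel of ∂_k) / (image of ∂_{k+1}):

  H_0: rank C_0 − rank ∂_1 = 7 − 6 = 1, and the invariant factors of ∂_1 are all 1, so H_0 ≅ Z.
  H_1: rank ker ∂_1 − rank ∂_2 = (18 − 6) − 12 = 0, and ∂_2 has invariant factor 2 > 1, so H_1 ≅ Z/2.
  H_2: rank ker ∂_2 − rank ∂_3 = (12 − 12) − 0 = 0, and there is no ∂_3, so H_2 ≅ 0.

As a check, the Euler characteristic is 7 − 18 + 12 = 1, which agrees with 1 − 0 + 0 = 1.

H_0 = Z,  H_1 = Z/2,  H_2 = 0.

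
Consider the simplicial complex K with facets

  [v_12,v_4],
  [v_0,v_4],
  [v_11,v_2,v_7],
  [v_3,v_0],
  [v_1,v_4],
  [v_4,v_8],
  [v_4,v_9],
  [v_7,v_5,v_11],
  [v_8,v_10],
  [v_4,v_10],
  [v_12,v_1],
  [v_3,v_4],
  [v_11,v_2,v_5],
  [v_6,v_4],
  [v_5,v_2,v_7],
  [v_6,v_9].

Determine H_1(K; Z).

We work with the vertex ordering v_0 < v_1 < v_2 < v_3 < v_4 < v_5 < v_6 < v_7 < v_8 < v_9 < v_10 < v_11 < v_12. The simplices of K, each written with vertices in increasing order, are:

  0-simplices (13): [v_0], [v_1], [v_2], [v_3], [v_4], [v_5], [v_6], [v_7], [v_8], [v_9], [v_10], [v_11], [v_12]
  1-simplices (18): (18 of them)
  2-simplices (4): [v_2,v_5,v_7], [v_2,v_5,v_11], [v_2,v_7,v_11], [v_5,v_7,v_11]

Hence C_0 ≅ Z^13, C_1 ≅ Z^18, C_2 ≅ Z^4.

The boundary map ∂_1: C_1 → C_0 maps an edge to its endpoints' difference, ∂[p,q] = q − p. For instance
  ∂[v_4,v_8] = [v_8] − [v_4].
The 13×18 boundary matrix has rank 11 and Smith normal form diag(1,1,1,1,1,1,1,1,1,1,1).

∂_2: C_2 → C_1 maps a triangle to the signed sum of its edges. For instance
  ∂[v_2,v_7,v_11] = [v_7,v_11] − [v_2,v_11] + [v_2,v_7],
  ∂[v_5,v_7,v_11] = [v_7,v_11] − [v_5,v_11] + [v_5,v_7].
The 18×4 boundary matrix has rank 3 and Smith normal form diag(1,1,1).

Now H_k = ker ∂_k / im ∂_{k+1}, so:

  H_1: rank ker ∂_1 − rank ∂_2 = (18 − 11) − 3 = 4, and the invariant factors of ∂_2 are all 1, so H_1 = Z^4.

H_1 ≅ Z^4.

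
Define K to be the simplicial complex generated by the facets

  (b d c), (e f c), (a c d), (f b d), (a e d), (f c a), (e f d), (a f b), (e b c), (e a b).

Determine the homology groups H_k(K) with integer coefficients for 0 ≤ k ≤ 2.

Order the vertices as a < b < c < d < e < f. Listing each simplex with vertices in this order, K has dimension 2 with simplices:

  0-simplices (6): a, b, c, d, e, f
  1-simplices (15): ab, ac, ad, ae, af, bc, bd, be, bf, cd, ce, cf, de, df, ef
  2-simplices (10): abe, abf, acd, acf, ade, bcd, bce, bdf, cef, def

so the chain groups are C_0 ≅ Z^6, C_1 ≅ Z^15, C_2 ≅ Z^10.

∂_1: C_1 → C_0 is given by ∂[p,q] = [q] − [p]. For instance
  ∂ad = d − a.
As a 6×15 matrix over Z this has rank 5, with invariant factors (1,1,1,1,1).

The boundary map ∂_2: C_2 → C_1 acts by ∂[p,q,r] = [q,r] − [p,r] + [p,q]. For instance
  ∂cef = ef − cf + ce,
  ∂acf = cf − af + ac.
This gives a 15×10 integer matrix of rank 10; reducing to Smith normal form yields diagonal entries (1,1,1,1,1,1,1,1,1,2).

From H_k ≅ ker(∂_k) / im(∂_{k+1}) we obtain:

  H_0: rank C_0 − rank ∂_1 = 6 − 5 = 1, and the invariant factors of ∂_1 are all 1, so H_0 ≅ Z.
  H_1: rank ker ∂_1 − rank ∂_2 = (15 − 5) − 10 = 0, and ∂_2 has invariant factor 2 > 1, so H_1 ≅ Z/2.
  H_2: rank ker ∂_2 − rank ∂_3 = (10 − 10) − 0 = 0, and there is no ∂_3, so H_2 ≅ 0.

(K is a triangulation of the real projective plane RP^2.)

H_0 ≅ Z,  H_1 ≅ Z/2,  H_2 = 0.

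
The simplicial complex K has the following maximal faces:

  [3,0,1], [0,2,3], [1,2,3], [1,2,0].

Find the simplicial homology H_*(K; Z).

H_0 ≅ Z,  H_1 = 0,  H_2 ≅ Z.

Take the total order 0 < 1 < 2 < 3 on the vertex set. Then K (dimension 2) consists of the simplices:

  0-simplices (4): [0], [1], [2], [3]
  1-simplices (6): [0,1], [0,2], [0,3], [1,2], [1,3], [2,3]
  2-simplices (4): [0,1,2], [0,1,3], [0,2,3], [1,2,3]

so the chain groups are C_0 ≅ Z^4, C_1 ≅ Z^6, C_2 ≅ Z^4.

The boundary map ∂_1: C_1 → C_0 is given by ∂[p,q] = [q] − [p]. For instance
  ∂[0,3] = [3] − [0].
As a 4×6 matrix over Z this has rank 3, with invariant factors (1,1,1).

Boundary ∂_2: C_2 → C_1 acts by ∂[p,q,r] = [q,r] − [p,r] + [p,q]. For instance
  ∂[0,1,2] = [1,2] − [0,2] + [0,1],
  ∂[1,2,3] = [2,3] − [1,3] + [1,2].
This gives a 6×4 integer matrix of rank 3; reducing to Smith normal form yields diagonal entries (1,1,1).

Now H_k = ker ∂_k / im ∂_{k+1}, so:

  H_0: rank C_0 − rank ∂_1 = 4 − 3 = 1, and the invariant factors of ∂_1 are all 1, so H_0 = Z.
  H_1: rank ker ∂_1 − rank ∂_2 = (6 − 3) − 3 = 0, and the invariant factors of ∂_2 are all 1, so H_1 = 0.
  H_2: rank ker ∂_2 − rank ∂_3 = (4 − 3) − 0 = 1, and there is no ∂_3, so H_2 = Z.

(K is a triangulation of the 2-sphere S^2.)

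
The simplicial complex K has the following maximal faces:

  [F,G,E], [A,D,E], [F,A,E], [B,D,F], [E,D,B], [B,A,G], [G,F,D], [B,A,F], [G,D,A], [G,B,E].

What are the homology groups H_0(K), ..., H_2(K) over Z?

H_0 ≅ Z,  H_1 ≅ Z/2,  H_2 = 0.

Order the vertices as A < B < D < E < F < G. Listing each simplex with vertices in this order, K has dimension 2 with simplices:

  0-simplices (6): A, B, D, E, F, G
  1-simplices (15): AB, AD, AE, AF, AG, BD, BE, BF, BG, DE, DF, DG, EF, EG, FG
  2-simplices (10): ABF, ABG, ADE, ADG, AEF, BDE, BDF, BEG, DFG, EFG

giving chain groups C_0 ≅ Z^6, C_1 ≅ Z^15, C_2 ≅ Z^10.

The boundary map ∂_1: C_1 → C_0 maps an edge to its endpoints' difference, ∂[p,q] = q − p. For instance
  ∂EG = G − E.
This gives a 6×15 integer matrix of rank 5; reducing to Smith normal form yields diagonal entries (1,1,1,1,1).

∂_2: C_2 → C_1 sends each 2-simplex [p,q,r] to [q,r] − [p,r] + [p,q]. For instance
  ∂BEG = EG − BG + BE,
  ∂ADE = DE − AE + AD.
As a 15×10 matrix over Z this has rank 10, with invariant factors (1,1,1,1,1,1,1,1,1,2).

From H_k ≅ ker(∂_k) / im(∂_{k+1}) we obtain:

  H_0: rank C_0 − rank ∂_1 = 6 − 5 = 1, and the invariant factors of ∂_1 are all 1, so H_0 ≅ Z.
  H_1: rank ker ∂_1 − rank ∂_2 = (15 − 5) − 10 = 0, and ∂_2 has invariant factor 2 > 1, so H_1 ≅ Z/2.
  H_2: rank ker ∂_2 − rank ∂_3 = (10 − 10) − 0 = 0, and there is no ∂_3, so H_2 ≅ 0.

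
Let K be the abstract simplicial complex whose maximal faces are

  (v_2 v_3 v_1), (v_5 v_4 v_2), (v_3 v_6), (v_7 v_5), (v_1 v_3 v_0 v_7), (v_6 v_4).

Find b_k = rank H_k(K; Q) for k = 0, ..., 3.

K has 8 vertices, 14 edges, 6 triangles, 1 3-simplex.
rank ∂_0 = 0, rank ∂_1 = 7 ⇒ b_0 = 8 − 0 − 7 = 1; all invariant factors of ∂_1 are 1 so no torsion. So H_0 = Z.
rank ∂_1 = 7, rank ∂_2 = 5 ⇒ b_1 = 14 − 7 − 5 = 2; all invariant factors of ∂_2 are 1 so no torsion. So H_1 = Z^2.
rank ∂_2 = 5, rank ∂_3 = 1 ⇒ b_2 = 6 − 5 − 1 = 0; all invariant factors of ∂_3 are 1 so no torsion. So H_2 = 0.
rank ∂_3 = 1, rank ∂_4 = 0 ⇒ b_3 = 1 − 1 − 0 = 0. So H_3 = 0.

b_0 = 1, b_1 = 2, b_2 = 0, b_3 = 0.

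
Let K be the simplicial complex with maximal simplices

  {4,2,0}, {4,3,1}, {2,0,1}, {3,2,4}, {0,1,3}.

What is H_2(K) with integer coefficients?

K has 5 vertices, 10 edges, 5 triangles.
rank ∂_2 = 5, rank ∂_3 = 0 ⇒ b_2 = 5 − 5 − 0 = 0. So H_2 = 0.

H_2 ≅ 0.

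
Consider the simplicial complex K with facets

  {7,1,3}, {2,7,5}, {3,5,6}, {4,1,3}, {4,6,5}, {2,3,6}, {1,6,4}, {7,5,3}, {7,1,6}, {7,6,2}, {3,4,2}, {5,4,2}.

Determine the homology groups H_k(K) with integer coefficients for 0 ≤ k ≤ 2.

Take the total order 1 < 2 < 3 < 4 < 5 < 6 < 7 on the vertex set. Then K (dimension 2) consists of the simplices:

  0-simplices (7): [1], [2], [3], [4], [5], [6], [7]
  1-simplices (18): [1,3], [1,4], [1,6], [1,7], [2,3], [2,4], [2,5], [2,6], [2,7], [3,4], [3,5], [3,6], [3,7], [4,5], [4,6], [5,6], [5,7], [6,7]
  2-simplices (12): [1,3,4], [1,3,7], [1,4,6], [1,6,7], [2,3,4], [2,3,6], [2,4,5], [2,5,7], [2,6,7], [3,5,6], [3,5,7], [4,5,6]

giving chain groups C_0 ≅ Z^7, C_1 ≅ Z^18, C_2 ≅ Z^12.

∂_1: C_1 → C_0 sends each edge [p,q] (with p < q) to q − p. For instance
  ∂[4,6] = [6] − [4].
The resulting 7×18 matrix has rank 6, and its Smith normal form has invariant factors (1,1,1,1,1,1).

∂_2: C_2 → C_1 maps a triangle to the signed sum of its edges. For instance
  ∂[2,4,5] = [4,5] − [2,5] + [2,4],
  ∂[2,6,7] = [6,7] − [2,7] + [2,6].
The 18×12 boundary matrix has rank 12 and Smith normal form diag(1,1,1,1,1,1,1,1,1,1,1,2).

Reading off H_k = ker ∂_k / im ∂_{k+1}:

  H_0: rank C_0 − rank ∂_1 = 7 − 6 = 1, and the invariant factors of ∂_1 are all 1, so H_0 = Z.
  H_1: rank ker ∂_1 − rank ∂_2 = (18 − 6) − 12 = 0, and ∂_2 has invariant factor 2 > 1, so H_1 = Z/2Z.
  H_2: rank ker ∂_2 − rank ∂_3 = (12 − 12) − 0 = 0, and there is no ∂_3, so H_2 = 0.

As a check, the Euler characteristic is 7 − 18 + 12 = 1, which agrees with 1 − 0 + 0 = 1.
(K is a triangulation of the real projective plane RP^2.)

H_0 ≅ Z,  H_1 ≅ Z/2Z,  H_2 = 0.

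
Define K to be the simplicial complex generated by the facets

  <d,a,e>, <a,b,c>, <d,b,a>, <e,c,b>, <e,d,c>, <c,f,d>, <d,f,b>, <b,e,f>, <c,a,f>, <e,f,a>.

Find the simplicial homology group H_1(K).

Fix the vertex order a < b < c < d < e < f and write every simplex with vertices in increasing order. Then dim K = 2 and the simplices of K are:

  0-simplices (6): a, b, c, d, e, f
  1-simplices (15): ab, ac, ad, ae, af, bc, bd, be, bf, cd, ce, cf, de, df, ef
  2-simplices (10): abc, abd, acf, ade, aef, bce, bdf, bef, cde, cdf

giving chain groups C_0 ≅ Z^6, C_1 ≅ Z^15, C_2 ≅ Z^10.

Boundary ∂_1: C_1 → C_0 is given by ∂[p,q] = [q] − [p].
This gives a 6×15 integer matrix of rank 5; reducing to Smith normal form yields diagonal entries (1,1,1,1,1).

Boundary ∂_2: C_2 → C_1 sends each 2-simplex [p,q,r] to [q,r] − [p,r] + [p,q]. For instance
  ∂bdf = df − bf + bd,
  ∂abd = bd − ad + ab.
The 15×10 boundary matrix has rank 10 and Smith normal form diag(1,1,1,1,1,1,1,1,1,2).

From H_k ≅ ker(∂_k) / im(∂_{k+1}) we obtain:

  H_1: rank ker ∂_1 − rank ∂_2 = (15 − 5) − 10 = 0, and ∂_2 has invariant factor 2 > 1, so H_1 ≅ Z_2.

H_1 = Z_2.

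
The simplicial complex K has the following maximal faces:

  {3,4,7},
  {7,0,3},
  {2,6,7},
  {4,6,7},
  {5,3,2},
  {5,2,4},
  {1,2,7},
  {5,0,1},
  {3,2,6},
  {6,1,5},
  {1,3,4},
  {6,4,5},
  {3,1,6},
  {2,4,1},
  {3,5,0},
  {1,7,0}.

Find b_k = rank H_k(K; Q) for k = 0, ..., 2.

b_0 = 1, b_1 = 2, b_2 = 1.

Fix the vertex order 0 < 1 < 2 < 3 < 4 < 5 < 6 < 7 and write every simplex with vertices in increasing order. Then dim K = 2 and the simplices of K are:

  0-simplices (8): [0], [1], [2], [3], [4], [5], [6], [7]
  1-simplices (24): (24 of them)
  2-simplices (16): [0,1,5], [0,1,7], [0,3,5], [0,3,7], [1,2,4], [1,2,7], [1,3,4], [1,3,6], [1,5,6], [2,3,5], [2,3,6], [2,4,5], [2,6,7], [3,4,7], [4,5,6], [4,6,7]

giving chain groups C_0 ≅ Z^8, C_1 ≅ Z^24, C_2 ≅ Z^16.

Boundary ∂_1: C_1 → C_0 maps an edge to its endpoints' difference, ∂[p,q] = q − p.
This gives a 8×24 integer matrix of rank 7; reducing to Smith normal form yields diagonal entries (1,1,1,1,1,1,1).

∂_2: C_2 → C_1 sends each 2-simplex [p,q,r] to [q,r] − [p,r] + [p,q]. For instance
  ∂[1,3,4] = [3,4] − [1,4] + [1,3],
  ∂[3,4,7] = [4,7] − [3,7] + [3,4].
The 24×16 boundary matrix has rank 15 and Smith normal form diag(1,1,1,1,1,1,1,1,1,1,1,1,1,1,1).

Computing H_k = (kernel of ∂_k) / (image of ∂_{k+1}):

  H_0: rank C_0 − rank ∂_1 = 8 − 7 = 1, and the invariant factors of ∂_1 are all 1, so H_0 ≅ Z.
  H_1: rank ker ∂_1 − rank ∂_2 = (24 − 7) − 15 = 2, and the invariant factors of ∂_2 are all 1, so H_1 ≅ Z^2.
  H_2: rank ker ∂_2 − rank ∂_3 = (16 − 15) − 0 = 1, and there is no ∂_3, so H_2 ≅ Z.

(K is a triangulation of the torus T^2.)

Hence the Betti numbers are b_0 = 1, b_1 = 2, b_2 = 1.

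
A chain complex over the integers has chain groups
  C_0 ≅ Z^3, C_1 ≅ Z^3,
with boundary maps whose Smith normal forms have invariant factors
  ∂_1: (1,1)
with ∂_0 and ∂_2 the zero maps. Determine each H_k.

H_0 ≅ Z,  H_1 ≅ Z.

H_0: b_0 = 3 − 0 − 2 = 1; torsion from ∂_1 factors > 1: none. So H_0 ≅ Z.
H_1: b_1 = 3 − 2 − 0 = 1; torsion from ∂_2 factors > 1: none. So H_1 ≅ Z.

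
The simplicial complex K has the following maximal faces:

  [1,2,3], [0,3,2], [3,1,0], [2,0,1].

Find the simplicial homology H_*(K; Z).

We work with the vertex ordering 0 < 1 < 2 < 3. The simplices of K, each written with vertices in increasing order, are:

  0-simplices (4): [0], [1], [2], [3]
  1-simplices (6): [0,1], [0,2], [0,3], [1,2], [1,3], [2,3]
  2-simplices (4): [0,1,2], [0,1,3], [0,2,3], [1,2,3]

so the chain groups are C_0 ≅ Z^4, C_1 ≅ Z^6, C_2 ≅ Z^4.

Boundary ∂_1: C_1 → C_0 is given by ∂[p,q] = [q] − [p].
This gives a 4×6 integer matrix of rank 3; reducing to Smith normal form yields diagonal entries (1,1,1).

Boundary ∂_2: C_2 → C_1 acts by ∂[p,q,r] = [q,r] − [p,r] + [p,q]. For instance
  ∂[1,2,3] = [2,3] − [1,3] + [1,2],
  ∂[0,1,3] = [1,3] − [0,3] + [0,1].
This gives a 6×4 integer matrix of rank 3; reducing to Smith normal form yields diagonal entries (1,1,1).

Reading off H_k = ker ∂_k / im ∂_{k+1}:

  H_0: rank C_0 − rank ∂_1 = 4 − 3 = 1, and the invariant factors of ∂_1 are all 1, so H_0 ≅ Z.
  H_1: rank ker ∂_1 − rank ∂_2 = (6 − 3) − 3 = 0, and the invariant factors of ∂_2 are all 1, so H_1 ≅ 0.
  H_2: rank ker ∂_2 − rank ∂_3 = (4 − 3) − 0 = 1, and there is no ∂_3, so H_2 ≅ Z.

(K is a triangulation of the 2-sphere S^2.)

H_0 ≅ Z,  H_1 = 0,  H_2 ≅ Z.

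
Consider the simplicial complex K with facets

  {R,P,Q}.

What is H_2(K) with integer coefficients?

Fix the vertex order P < Q < R and write every simplex with vertices in increasing order. Then dim K = 2 and the simplices of K are:

  0-simplices (3): P, Q, R
  1-simplices (3): PQ, PR, QR
  2-simplices (1): PQR

Hence C_0 ≅ Z^3, C_1 ≅ Z^3, C_2 ≅ Z^1.

∂_1: C_1 → C_0 is given by ∂[p,q] = [q] − [p].
This gives a 3×3 integer matrix of rank 2; reducing to Smith normal form yields diagonal entries (1,1).

The boundary map ∂_2: C_2 → C_1 acts by ∂[p,q,r] = [q,r] − [p,r] + [p,q]. For instance
  ∂PQR = QR − PR + PQ.
The 3×1 boundary matrix has rank 1 and Smith normal form diag(1).

Now H_k = ker ∂_k / im ∂_{k+1}, so:

  H_2: rank ker ∂_2 − rank ∂_3 = (1 − 1) − 0 = 0, and there is no ∂_3, so H_2 = 0.

H_2 ≅ 0.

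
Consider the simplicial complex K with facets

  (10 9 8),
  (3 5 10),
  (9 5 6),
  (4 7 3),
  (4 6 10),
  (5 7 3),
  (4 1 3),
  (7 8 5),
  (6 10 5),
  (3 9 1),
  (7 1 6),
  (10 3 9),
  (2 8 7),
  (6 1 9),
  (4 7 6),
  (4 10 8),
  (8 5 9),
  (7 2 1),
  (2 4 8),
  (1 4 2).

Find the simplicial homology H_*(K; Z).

H_0 = Z,  H_1 = Z ⊕ Z/2,  H_2 = 0.

Fix the vertex order 1 < 2 < 3 < 4 < 5 < 6 < 7 < 8 < 9 < 10 and write every simplex with vertices in increasing order. Then dim K = 2 and the simplices of K are:

  0-simplices (10): [1], [2], [3], [4], [5], [6], [7], [8], [9], [10]
  1-simplices (30): (30 of them)
  2-simplices (20): (20 of them)

Hence C_0 ≅ Z^10, C_1 ≅ Z^30, C_2 ≅ Z^20.

The boundary map ∂_1: C_1 → C_0 maps an edge to its endpoints' difference, ∂[p,q] = q − p. For instance
  ∂[6,10] = [10] − [6].
This gives a 10×30 integer matrix of rank 9; reducing to Smith normal form yields diagonal entries (1,1,1,1,1,1,1,1,1).

∂_2: C_2 → C_1 maps a triangle to the signed sum of its edges. For instance
  ∂[4,8,10] = [8,10] − [4,10] + [4,8],
  ∂[1,6,7] = [6,7] − [1,7] + [1,6].
This gives a 30×20 integer matrix of rank 20; reducing to Smith normal form yields diagonal entries (1,1,1,1,1,1,1,1,1,1,1,1,1,1,1,1,1,1,1,2).

Reading off H_k = ker ∂_k / im ∂_{k+1}:

  H_0: rank C_0 − rank ∂_1 = 10 − 9 = 1, and the invariant factors of ∂_1 are all 1, so H_0 ≅ Z.
  H_1: rank ker ∂_1 − rank ∂_2 = (30 − 9) − 20 = 1, and ∂_2 has invariant factor 2 > 1, so H_1 ≅ Z ⊕ Z/2.
  H_2: rank ker ∂_2 − rank ∂_3 = (20 − 20) − 0 = 0, and there is no ∂_3, so H_2 ≅ 0.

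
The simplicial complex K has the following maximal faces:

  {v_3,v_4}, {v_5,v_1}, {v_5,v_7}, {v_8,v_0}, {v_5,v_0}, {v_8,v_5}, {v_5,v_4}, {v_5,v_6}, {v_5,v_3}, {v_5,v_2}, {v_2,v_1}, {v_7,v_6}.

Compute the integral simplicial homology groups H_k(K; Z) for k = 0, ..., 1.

H_0 ≅ Z,  H_1 ≅ Z^4.

Fix the vertex order v_0 < v_1 < v_2 < v_3 < v_4 < v_5 < v_6 < v_7 < v_8 and write every simplex with vertices in increasing order. Then dim K = 1 and the simplices of K are:

  0-simplices (9): [v_0], [v_1], [v_2], [v_3], [v_4], [v_5], [v_6], [v_7], [v_8]
  1-simplices (12): [v_0,v_5], [v_0,v_8], [v_1,v_2], [v_1,v_5], [v_2,v_5], [v_3,v_4], [v_3,v_5], [v_4,v_5], [v_5,v_6], [v_5,v_7], [v_5,v_8], [v_6,v_7]

so the chain groups are C_0 ≅ Z^9, C_1 ≅ Z^12.

The boundary map ∂_1: C_1 → C_0 is given by ∂[p,q] = [q] − [p].
This gives a 9×12 integer matrix of rank 8; reducing to Smith normal form yields diagonal entries (1,1,1,1,1,1,1,1).

Computing H_k = (kernel of ∂_k) / (image of ∂_{k+1}):

  H_0: rank C_0 − rank ∂_1 = 9 − 8 = 1, and the invariant factors of ∂_1 are all 1, so H_0 = Z.
  H_1: rank ker ∂_1 − rank ∂_2 = (12 − 8) − 0 = 4, and there is no ∂_2, so H_1 = Z^4.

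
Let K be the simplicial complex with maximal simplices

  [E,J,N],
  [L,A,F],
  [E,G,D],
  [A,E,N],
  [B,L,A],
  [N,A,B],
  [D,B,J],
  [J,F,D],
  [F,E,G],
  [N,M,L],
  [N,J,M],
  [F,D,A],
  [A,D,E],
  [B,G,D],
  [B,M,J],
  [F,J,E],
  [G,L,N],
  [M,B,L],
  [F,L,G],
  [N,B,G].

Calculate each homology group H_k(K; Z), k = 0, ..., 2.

H_0 = Z,  H_1 = Z × Z/2,  H_2 = 0.

K has 10 vertices, 30 edges, 20 triangles.
rank ∂_0 = 0, rank ∂_1 = 9 ⇒ b_0 = 10 − 0 − 9 = 1; all invariant factors of ∂_1 are 1 so no torsion. So H_0 ≅ Z.
rank ∂_1 = 9, rank ∂_2 = 20 ⇒ b_1 = 30 − 9 − 20 = 1; ∂_2 has invariant factor(s) [2] giving torsion. So H_1 ≅ Z × Z/2.
rank ∂_2 = 20, rank ∂_3 = 0 ⇒ b_2 = 20 − 20 − 0 = 0. So H_2 ≅ 0.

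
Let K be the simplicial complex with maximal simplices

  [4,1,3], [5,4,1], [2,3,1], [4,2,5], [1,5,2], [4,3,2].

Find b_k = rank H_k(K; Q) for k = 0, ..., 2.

Order the vertices as 1 < 2 < 3 < 4 < 5. Listing each simplex with vertices in this order, K has dimension 2 with simplices:

  0-simplices (5): [1], [2], [3], [4], [5]
  1-simplices (9): [1,2], [1,3], [1,4], [1,5], [2,3], [2,4], [2,5], [3,4], [4,5]
  2-simplices (6): [1,2,3], [1,2,5], [1,3,4], [1,4,5], [2,3,4], [2,4,5]

giving chain groups C_0 ≅ Z^5, C_1 ≅ Z^9, C_2 ≅ Z^6.

∂_1: C_1 → C_0 is given by ∂[p,q] = [q] − [p]. For instance
  ∂[1,2] = [2] − [1].
The 5×9 boundary matrix has rank 4 and Smith normal form diag(1,1,1,1).

Boundary ∂_2: C_2 → C_1 acts by ∂[p,q,r] = [q,r] − [p,r] + [p,q]. For instance
  ∂[2,4,5] = [4,5] − [2,5] + [2,4],
  ∂[2,3,4] = [3,4] − [2,4] + [2,3].
The resulting 9×6 matrix has rank 5, and its Smith normal form has invariant factors (1,1,1,1,1).

Reading off H_k = ker ∂_k / im ∂_{k+1}:

  H_0: rank C_0 − rank ∂_1 = 5 − 4 = 1, and the invariant factors of ∂_1 are all 1, so H_0 ≅ Z.
  H_1: rank ker ∂_1 − rank ∂_2 = (9 − 4) − 5 = 0, and the invariant factors of ∂_2 are all 1, so H_1 ≅ 0.
  H_2: rank ker ∂_2 − rank ∂_3 = (6 − 5) − 0 = 1, and there is no ∂_3, so H_2 ≅ Z.

Hence the Betti numbers are b_0 = 1, b_1 = 0, b_2 = 1.

b_0 = 1, b_1 = 0, b_2 = 1.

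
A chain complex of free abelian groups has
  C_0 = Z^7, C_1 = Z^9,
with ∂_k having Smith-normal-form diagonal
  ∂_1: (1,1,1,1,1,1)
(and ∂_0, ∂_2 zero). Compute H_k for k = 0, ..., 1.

H_0 = Z,  H_1 = Z^3.

H_0: b_0 = 7 − 0 − 6 = 1; torsion from ∂_1 factors > 1: none. So H_0 = Z.
H_1: b_1 = 9 − 6 − 0 = 3; torsion from ∂_2 factors > 1: none. So H_1 = Z^3.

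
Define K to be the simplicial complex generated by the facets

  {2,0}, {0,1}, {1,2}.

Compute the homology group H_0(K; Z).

H_0 = Z.

Take the total order 0 < 1 < 2 on the vertex set. Then K (dimension 1) consists of the simplices:

  0-simplices (3): [0], [1], [2]
  1-simplices (3): [0,1], [0,2], [1,2]

so the chain groups are C_0 ≅ Z^3, C_1 ≅ Z^3.

∂_1: C_1 → C_0 maps an edge to its endpoints' difference, ∂[p,q] = q − p. For instance
  ∂[1,2] = [2] − [1].
The 3×3 boundary matrix has rank 2 and Smith normal form diag(1,1).

Reading off H_k = ker ∂_k / im ∂_{k+1}:

  H_0: rank C_0 − rank ∂_1 = 3 − 2 = 1, and the invariant factors of ∂_1 are all 1, so H_0 = Z.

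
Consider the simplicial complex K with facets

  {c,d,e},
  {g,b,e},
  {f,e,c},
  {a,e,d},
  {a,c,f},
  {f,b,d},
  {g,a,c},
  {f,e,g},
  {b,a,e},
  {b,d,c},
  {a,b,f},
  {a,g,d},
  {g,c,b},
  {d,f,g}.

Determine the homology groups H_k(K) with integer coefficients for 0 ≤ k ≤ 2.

H_0 = Z,  H_1 = Z^2,  H_2 = Z.

K has 7 vertices, 21 edges, 14 triangles.
rank ∂_0 = 0, rank ∂_1 = 6 ⇒ b_0 = 7 − 0 − 6 = 1; all invariant factors of ∂_1 are 1 so no torsion. So H_0 = Z.
rank ∂_1 = 6, rank ∂_2 = 13 ⇒ b_1 = 21 − 6 − 13 = 2; all invariant factors of ∂_2 are 1 so no torsion. So H_1 = Z^2.
rank ∂_2 = 13, rank ∂_3 = 0 ⇒ b_2 = 14 − 13 − 0 = 1. So H_2 = Z.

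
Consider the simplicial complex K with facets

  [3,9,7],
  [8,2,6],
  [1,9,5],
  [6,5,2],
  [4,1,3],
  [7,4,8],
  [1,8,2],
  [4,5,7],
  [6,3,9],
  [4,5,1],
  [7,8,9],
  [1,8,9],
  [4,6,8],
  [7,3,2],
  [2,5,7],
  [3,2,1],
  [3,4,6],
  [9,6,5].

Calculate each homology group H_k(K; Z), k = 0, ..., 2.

H_0 = Z,  H_1 = Z^2,  H_2 = Z.

K has 9 vertices, 27 edges, 18 triangles.
rank ∂_0 = 0, rank ∂_1 = 8 ⇒ b_0 = 9 − 0 − 8 = 1; all invariant factors of ∂_1 are 1 so no torsion. So H_0 = Z.
rank ∂_1 = 8, rank ∂_2 = 17 ⇒ b_1 = 27 − 8 − 17 = 2; all invariant factors of ∂_2 are 1 so no torsion. So H_1 = Z^2.
rank ∂_2 = 17, rank ∂_3 = 0 ⇒ b_2 = 18 − 17 − 0 = 1. So H_2 = Z.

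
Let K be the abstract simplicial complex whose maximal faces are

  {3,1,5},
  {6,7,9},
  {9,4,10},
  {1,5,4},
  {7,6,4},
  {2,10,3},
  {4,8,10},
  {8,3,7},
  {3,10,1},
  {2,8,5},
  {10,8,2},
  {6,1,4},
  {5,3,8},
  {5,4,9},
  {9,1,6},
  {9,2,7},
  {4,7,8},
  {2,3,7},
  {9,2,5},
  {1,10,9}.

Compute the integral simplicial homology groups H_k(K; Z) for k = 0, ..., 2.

Take the total order 1 < 2 < 3 < 4 < 5 < 6 < 7 < 8 < 9 < 10 on the vertex set. Then K (dimension 2) consists of the simplices:

  0-simplices (10): [1], [2], [3], [4], [5], [6], [7], [8], [9], [10]
  1-simplices (30): (30 of them)
  2-simplices (20): (20 of them)

giving chain groups C_0 ≅ Z^10, C_1 ≅ Z^30, C_2 ≅ Z^20.

The boundary map ∂_1: C_1 → C_0 sends each edge [p,q] (with p < q) to q − p. For instance
  ∂[3,8] = [8] − [3].
As a 10×30 matrix over Z this has rank 9, with invariant factors (1,1,1,1,1,1,1,1,1).

The boundary map ∂_2: C_2 → C_1 acts by ∂[p,q,r] = [q,r] − [p,r] + [p,q]. For instance
  ∂[4,7,8] = [7,8] − [4,8] + [4,7],
  ∂[1,3,10] = [3,10] − [1,10] + [1,3].
The resulting 30×20 matrix has rank 20, and its Smith normal form has invariant factors (1,1,1,1,1,1,1,1,1,1,1,1,1,1,1,1,1,1,1,2).

Now H_k = ker ∂_k / im ∂_{k+1}, so:

  H_0: rank C_0 − rank ∂_1 = 10 − 9 = 1, and the invariant factors of ∂_1 are all 1, so H_0 = Z.
  H_1: rank ker ∂_1 − rank ∂_2 = (30 − 9) − 20 = 1, and ∂_2 has invariant factor 2 > 1, so H_1 = Z ⊕ Z/2.
  H_2: rank ker ∂_2 − rank ∂_3 = (20 − 20) − 0 = 0, and there is no ∂_3, so H_2 = 0.

As a check, the Euler characteristic is 10 − 30 + 20 = 0, which agrees with 1 − 1 + 0 = 0.

H_0 = Z,  H_1 = Z ⊕ Z/2,  H_2 = 0.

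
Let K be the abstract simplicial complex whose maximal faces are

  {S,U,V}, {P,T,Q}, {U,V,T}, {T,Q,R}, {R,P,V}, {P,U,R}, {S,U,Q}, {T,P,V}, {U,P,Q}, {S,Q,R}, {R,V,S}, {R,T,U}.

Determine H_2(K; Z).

Fix the vertex order P < Q < R < S < T < U < V and write every simplex with vertices in increasing order. Then dim K = 2 and the simplices of K are:

  0-simplices (7): P, Q, R, S, T, U, V
  1-simplices (18): PQ, PR, PT, PU, PV, QR, QS, QT, QU, RS, RT, RU, RV, SU, SV, TU, TV, UV
  2-simplices (12): PQT, PQU, PRU, PRV, PTV, QRS, QRT, QSU, RSV, RTU, SUV, TUV

Hence C_0 ≅ Z^7, C_1 ≅ Z^18, C_2 ≅ Z^12.

The boundary map ∂_1: C_1 → C_0 maps an edge to its endpoints' difference, ∂[p,q] = q − p.
This gives a 7×18 integer matrix of rank 6; reducing to Smith normal form yields diagonal entries (1,1,1,1,1,1).

Boundary ∂_2: C_2 → C_1 maps a triangle to the signed sum of its edges. For instance
  ∂TUV = UV − TV + TU,
  ∂PTV = TV − PV + PT.
As a 18×12 matrix over Z this has rank 12, with invariant factors (1,1,1,1,1,1,1,1,1,1,1,2).

From H_k ≅ ker(∂_k) / im(∂_{k+1}) we obtain:

  H_2: rank ker ∂_2 − rank ∂_3 = (12 − 12) − 0 = 0, and there is no ∂_3, so H_2 = 0.

H_2 = 0.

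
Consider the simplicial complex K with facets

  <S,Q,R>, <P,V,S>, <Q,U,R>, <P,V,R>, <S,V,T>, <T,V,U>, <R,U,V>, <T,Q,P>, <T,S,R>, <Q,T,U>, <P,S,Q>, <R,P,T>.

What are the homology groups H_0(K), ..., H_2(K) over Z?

H_0 ≅ Z,  H_1 ≅ Z/2,  H_2 = 0.

Order the vertices as P < Q < R < S < T < U < V. Listing each simplex with vertices in this order, K has dimension 2 with simplices:

  0-simplices (7): P, Q, R, S, T, U, V
  1-simplices (18): PQ, PR, PS, PT, PV, QR, QS, QT, QU, RS, RT, RU, RV, ST, SV, TU, TV, UV
  2-simplices (12): PQS, PQT, PRT, PRV, PSV, QRS, QRU, QTU, RST, RUV, STV, TUV

giving chain groups C_0 ≅ Z^7, C_1 ≅ Z^18, C_2 ≅ Z^12.

Boundary ∂_1: C_1 → C_0 sends each edge [p,q] (with p < q) to q − p. For instance
  ∂RS = S − R.
As a 7×18 matrix over Z this has rank 6, with invariant factors (1,1,1,1,1,1).

∂_2: C_2 → C_1 acts by ∂[p,q,r] = [q,r] − [p,r] + [p,q]. For instance
  ∂PRV = RV − PV + PR,
  ∂PRT = RT − PT + PR.
As a 18×12 matrix over Z this has rank 12, with invariant factors (1,1,1,1,1,1,1,1,1,1,1,2).

Reading off H_k = ker ∂_k / im ∂_{k+1}:

  H_0: rank C_0 − rank ∂_1 = 7 − 6 = 1, and the invariant factors of ∂_1 are all 1, so H_0 ≅ Z.
  H_1: rank ker ∂_1 − rank ∂_2 = (18 − 6) − 12 = 0, and ∂_2 has invariant factor 2 > 1, so H_1 ≅ Z/2.
  H_2: rank ker ∂_2 − rank ∂_3 = (12 − 12) − 0 = 0, and there is no ∂_3, so H_2 ≅ 0.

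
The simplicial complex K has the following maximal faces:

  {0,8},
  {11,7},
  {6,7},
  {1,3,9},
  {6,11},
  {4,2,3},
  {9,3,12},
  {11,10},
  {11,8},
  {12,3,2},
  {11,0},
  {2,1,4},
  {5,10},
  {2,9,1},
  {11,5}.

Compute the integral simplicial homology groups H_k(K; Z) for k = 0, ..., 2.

H_0 = Z^2,  H_1 = Z^4,  H_2 = 0.

We work with the vertex ordering 0 < 1 < 2 < 3 < 4 < 5 < 6 < 7 < 8 < 9 < 10 < 11 < 12. The simplices of K, each written with vertices in increasing order, are:

  0-simplices (13): [0], [1], [2], [3], [4], [5], [6], [7], [8], [9], [10], [11], [12]
  1-simplices (21): [0,8], [0,11], [1,2], [1,3], [1,4], [1,9], [2,3], [2,4], [2,9], [2,12], [3,4], [3,9], [3,12], [5,10], [5,11], [6,7], [6,11], [7,11], [8,11], [9,12], [10,11]
  2-simplices (6): [1,2,4], [1,2,9], [1,3,9], [2,3,4], [2,3,12], [3,9,12]

giving chain groups C_0 ≅ Z^13, C_1 ≅ Z^21, C_2 ≅ Z^6.

∂_1: C_1 → C_0 sends each edge [p,q] (with p < q) to q − p.
As a 13×21 matrix over Z this has rank 11, with invariant factors (1,1,1,1,1,1,1,1,1,1,1).

Boundary ∂_2: C_2 → C_1 sends each 2-simplex [p,q,r] to [q,r] − [p,r] + [p,q]. For instance
  ∂[1,2,9] = [2,9] − [1,9] + [1,2],
  ∂[2,3,4] = [3,4] − [2,4] + [2,3].
The resulting 21×6 matrix has rank 6, and its Smith normal form has invariant factors (1,1,1,1,1,1).

From H_k ≅ ker(∂_k) / im(∂_{k+1}) we obtain:

  H_0: rank C_0 − rank ∂_1 = 13 − 11 = 2, and the invariant factors of ∂_1 are all 1, so H_0 ≅ Z^2.
  H_1: rank ker ∂_1 − rank ∂_2 = (21 − 11) − 6 = 4, and the invariant factors of ∂_2 are all 1, so H_1 ≅ Z^4.
  H_2: rank ker ∂_2 − rank ∂_3 = (6 − 6) − 0 = 0, and there is no ∂_3, so H_2 ≅ 0.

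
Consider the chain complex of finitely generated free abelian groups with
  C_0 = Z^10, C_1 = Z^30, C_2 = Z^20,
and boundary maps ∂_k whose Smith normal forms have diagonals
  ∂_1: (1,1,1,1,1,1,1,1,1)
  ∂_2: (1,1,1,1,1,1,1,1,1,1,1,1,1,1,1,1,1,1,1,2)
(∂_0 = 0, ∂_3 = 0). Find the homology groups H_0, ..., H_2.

H_0 ≅ Z,  H_1 ≅ Z × Z/2,  H_2 = 0.

H_0: b_0 = 10 − 0 − 9 = 1; torsion from ∂_1 factors > 1: none. So H_0 ≅ Z.
H_1: b_1 = 30 − 9 − 20 = 1; torsion from ∂_2 factors > 1: [2]. So H_1 ≅ Z × Z/2.
H_2: b_2 = 20 − 20 − 0 = 0; torsion from ∂_3 factors > 1: none. So H_2 ≅ 0.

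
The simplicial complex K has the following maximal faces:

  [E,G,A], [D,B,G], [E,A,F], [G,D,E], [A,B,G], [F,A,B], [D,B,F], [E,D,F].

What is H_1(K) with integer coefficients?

Fix the vertex order A < B < D < E < F < G and write every simplex with vertices in increasing order. Then dim K = 2 and the simplices of K are:

  0-simplices (6): A, B, D, E, F, G
  1-simplices (12): AB, AE, AF, AG, BD, BF, BG, DE, DF, DG, EF, EG
  2-simplices (8): ABF, ABG, AEF, AEG, BDF, BDG, DEF, DEG

so the chain groups are C_0 ≅ Z^6, C_1 ≅ Z^12, C_2 ≅ Z^8.

Boundary ∂_1: C_1 → C_0 sends each edge [p,q] (with p < q) to q − p. For instance
  ∂BD = D − B.
This gives a 6×12 integer matrix of rank 5; reducing to Smith normal form yields diagonal entries (1,1,1,1,1).

∂_2: C_2 → C_1 maps a triangle to the signed sum of its edges. For instance
  ∂BDG = DG − BG + BD,
  ∂AEF = EF − AF + AE.
The resulting 12×8 matrix has rank 7, and its Smith normal form has invariant factors (1,1,1,1,1,1,1).

Now H_k = ker ∂_k / im ∂_{k+1}, so:

  H_1: rank ker ∂_1 − rank ∂_2 = (12 − 5) − 7 = 0, and the invariant factors of ∂_2 are all 1, so H_1 ≅ 0.

H_1 ≅ 0.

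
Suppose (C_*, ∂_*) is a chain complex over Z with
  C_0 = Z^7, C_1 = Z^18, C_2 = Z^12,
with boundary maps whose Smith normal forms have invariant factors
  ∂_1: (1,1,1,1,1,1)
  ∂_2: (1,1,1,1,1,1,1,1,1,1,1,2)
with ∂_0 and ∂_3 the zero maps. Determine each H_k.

H_0: b_0 = 7 − 0 − 6 = 1; torsion from ∂_1 factors > 1: none. So H_0 ≅ Z.
H_1: b_1 = 18 − 6 − 12 = 0; torsion from ∂_2 factors > 1: [2]. So H_1 ≅ Z/2Z.
H_2: b_2 = 12 − 12 − 0 = 0; torsion from ∂_3 factors > 1: none. So H_2 ≅ 0.

H_0 ≅ Z,  H_1 ≅ Z/2Z,  H_2 = 0.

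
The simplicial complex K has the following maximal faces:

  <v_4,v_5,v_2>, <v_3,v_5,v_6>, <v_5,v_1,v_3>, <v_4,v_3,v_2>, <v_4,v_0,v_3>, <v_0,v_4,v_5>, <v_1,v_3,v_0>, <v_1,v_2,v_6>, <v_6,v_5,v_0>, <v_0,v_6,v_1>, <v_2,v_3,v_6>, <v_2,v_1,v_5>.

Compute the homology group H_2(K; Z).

We work with the vertex ordering v_0 < v_1 < v_2 < v_3 < v_4 < v_5 < v_6. The simplices of K, each written with vertices in increasing order, are:

  0-simplices (7): [v_0], [v_1], [v_2], [v_3], [v_4], [v_5], [v_6]
  1-simplices (18): (18 of them)
  2-simplices (12): (12 of them)

giving chain groups C_0 ≅ Z^7, C_1 ≅ Z^18, C_2 ≅ Z^12.

Boundary ∂_1: C_1 → C_0 maps an edge to its endpoints' difference, ∂[p,q] = q − p.
The resulting 7×18 matrix has rank 6, and its Smith normal form has invariant factors (1,1,1,1,1,1).

Boundary ∂_2: C_2 → C_1 sends each 2-simplex [p,q,r] to [q,r] − [p,r] + [p,q]. For instance
  ∂[v_0,v_3,v_4] = [v_3,v_4] − [v_0,v_4] + [v_0,v_3],
  ∂[v_2,v_3,v_6] = [v_3,v_6] − [v_2,v_6] + [v_2,v_3].
The resulting 18×12 matrix has rank 12, and its Smith normal form has invariant factors (1,1,1,1,1,1,1,1,1,1,1,2).

Now H_k = ker ∂_k / im ∂_{k+1}, so:

  H_2: rank ker ∂_2 − rank ∂_3 = (12 − 12) − 0 = 0, and there is no ∂_3, so H_2 = 0.

(K is a triangulation of the real projective plane RP^2.)

H_2 = 0.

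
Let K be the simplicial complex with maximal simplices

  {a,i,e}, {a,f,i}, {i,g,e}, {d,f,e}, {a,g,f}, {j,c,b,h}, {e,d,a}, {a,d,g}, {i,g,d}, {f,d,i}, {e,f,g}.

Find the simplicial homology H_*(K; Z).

Take the total order a < b < c < d < e < f < g < h < i < j on the vertex set. Then K (dimension 3) consists of the simplices:

  0-simplices (10): a, b, c, d, e, f, g, h, i, j
  1-simplices (21): ad, ae, af, ag, ai, bc, bh, bj, ch, cj, de, df, dg, di, ef, eg, ei, fg, fi, gi, hj
  2-simplices (14): ade, adg, aei, afg, afi, bch, bcj, bhj, chj, def, dfi, dgi, efg, egi
  3-simplices (1): bchj

giving chain groups C_0 ≅ Z^10, C_1 ≅ Z^21, C_2 ≅ Z^14, C_3 ≅ Z^1.

The boundary map ∂_1: C_1 → C_0 maps an edge to its endpoints' difference, ∂[p,q] = q − p. For instance
  ∂ef = f − e.
The resulting 10×21 matrix has rank 8, and its Smith normal form has invariant factors (1,1,1,1,1,1,1,1).

Boundary ∂_2: C_2 → C_1 sends each 2-simplex [p,q,r] to [q,r] − [p,r] + [p,q]. For instance
  ∂bhj = hj − bj + bh,
  ∂bcj = cj − bj + bc.
As a 21×14 matrix over Z this has rank 13, with invariant factors (1,1,1,1,1,1,1,1,1,1,1,1,2).

Boundary ∂_3: C_3 → C_2 sends each 3-simplex σ to the alternating sum Σ_i (−1)^i (σ with its i-th vertex removed). For instance
  ∂bchj = chj − bhj + bcj − bch.
As a 14×1 matrix over Z this has rank 1, with invariant factors (1).

Reading off H_k = ker ∂_k / im ∂_{k+1}:

  H_0: rank C_0 − rank ∂_1 = 10 − 8 = 2, and the invariant factors of ∂_1 are all 1, so H_0 ≅ Z^2.
  H_1: rank ker ∂_1 − rank ∂_2 = (21 − 8) − 13 = 0, and ∂_2 has invariant factor 2 > 1, so H_1 ≅ Z/2Z.
  H_2: rank ker ∂_2 − rank ∂_3 = (14 − 13) − 1 = 0, and the invariant factors of ∂_3 are all 1, so H_2 ≅ 0.
  H_3: rank ker ∂_3 − rank ∂_4 = (1 − 1) − 0 = 0, and there is no ∂_4, so H_3 ≅ 0.

As a check, the Euler characteristic is 10 − 21 + 14 − 1 = 2, which agrees with 2 − 0 + 0 − 0 = 2.
(K is a triangulation of the disjoint union of the real projective plane RP^2 and the 3-simplex.)

H_0 ≅ Z^2,  H_1 ≅ Z/2Z,  H_2 = 0,  H_3 = 0.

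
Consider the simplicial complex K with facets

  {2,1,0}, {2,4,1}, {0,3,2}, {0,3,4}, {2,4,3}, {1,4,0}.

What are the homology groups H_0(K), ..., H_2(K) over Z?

H_0 = Z,  H_1 = 0,  H_2 = Z.

Order the vertices as 0 < 1 < 2 < 3 < 4. Listing each simplex with vertices in this order, K has dimension 2 with simplices:

  0-simplices (5): [0], [1], [2], [3], [4]
  1-simplices (9): [0,1], [0,2], [0,3], [0,4], [1,2], [1,4], [2,3], [2,4], [3,4]
  2-simplices (6): [0,1,2], [0,1,4], [0,2,3], [0,3,4], [1,2,4], [2,3,4]

giving chain groups C_0 ≅ Z^5, C_1 ≅ Z^9, C_2 ≅ Z^6.

∂_1: C_1 → C_0 is given by ∂[p,q] = [q] − [p]. For instance
  ∂[1,4] = [4] − [1].
As a 5×9 matrix over Z this has rank 4, with invariant factors (1,1,1,1).

The boundary map ∂_2: C_2 → C_1 sends each 2-simplex [p,q,r] to [q,r] − [p,r] + [p,q]. For instance
  ∂[0,1,4] = [1,4] − [0,4] + [0,1],
  ∂[2,3,4] = [3,4] − [2,4] + [2,3].
The resulting 9×6 matrix has rank 5, and its Smith normal form has invariant factors (1,1,1,1,1).

Reading off H_k = ker ∂_k / im ∂_{k+1}:

  H_0: rank C_0 − rank ∂_1 = 5 − 4 = 1, and the invariant factors of ∂_1 are all 1, so H_0 ≅ Z.
  H_1: rank ker ∂_1 − rank ∂_2 = (9 − 4) − 5 = 0, and the invariant factors of ∂_2 are all 1, so H_1 ≅ 0.
  H_2: rank ker ∂_2 − rank ∂_3 = (6 − 5) − 0 = 1, and there is no ∂_3, so H_2 ≅ Z.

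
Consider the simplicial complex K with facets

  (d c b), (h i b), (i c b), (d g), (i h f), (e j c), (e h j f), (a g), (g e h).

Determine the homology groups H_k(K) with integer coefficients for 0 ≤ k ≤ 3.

H_0 ≅ Z,  H_1 ≅ Z^2,  H_2 = 0,  H_3 = 0.

Take the total order a < b < c < d < e < f < g < h < i < j on the vertex set. Then K (dimension 3) consists of the simplices:

  0-simplices (10): a, b, c, d, e, f, g, h, i, j
  1-simplices (20): ag, bc, bd, bh, bi, cd, ce, ci, cj, dg, ef, eg, eh, ej, fh, fi, fj, gh, hi, hj
  2-simplices (10): bcd, bci, bhi, cej, efh, efj, egh, ehj, fhi, fhj
  3-simplices (1): efhj

giving chain groups C_0 ≅ Z^10, C_1 ≅ Z^20, C_2 ≅ Z^10, C_3 ≅ Z^1.

Boundary ∂_1: C_1 → C_0 is given by ∂[p,q] = [q] − [p]. For instance
  ∂dg = g − d.
The 10×20 boundary matrix has rank 9 and Smith normal form diag(1,1,1,1,1,1,1,1,1).

Boundary ∂_2: C_2 → C_1 acts by ∂[p,q,r] = [q,r] − [p,r] + [p,q]. For instance
  ∂bcd = cd − bd + bc,
  ∂cej = ej − cj + ce.
As a 20×10 matrix over Z this has rank 9, with invariant factors (1,1,1,1,1,1,1,1,1).

Boundary ∂_3: C_3 → C_2 sends each 3-simplex σ to the alternating sum Σ_i (−1)^i (σ with its i-th vertex removed). For instance
  ∂efhj = fhj − ehj + efj − efh.
The 10×1 boundary matrix has rank 1 and Smith normal form diag(1).

Computing H_k = (kernel of ∂_k) / (image of ∂_{k+1}):

  H_0: rank C_0 − rank ∂_1 = 10 − 9 = 1, and the invariant factors of ∂_1 are all 1, so H_0 = Z.
  H_1: rank ker ∂_1 − rank ∂_2 = (20 − 9) − 9 = 2, and the invariant factors of ∂_2 are all 1, so H_1 = Z^2.
  H_2: rank ker ∂_2 − rank ∂_3 = (10 − 9) − 1 = 0, and the invariant factors of ∂_3 are all 1, so H_2 = 0.
  H_3: rank ker ∂_3 − rank ∂_4 = (1 − 1) − 0 = 0, and there is no ∂_4, so H_3 = 0.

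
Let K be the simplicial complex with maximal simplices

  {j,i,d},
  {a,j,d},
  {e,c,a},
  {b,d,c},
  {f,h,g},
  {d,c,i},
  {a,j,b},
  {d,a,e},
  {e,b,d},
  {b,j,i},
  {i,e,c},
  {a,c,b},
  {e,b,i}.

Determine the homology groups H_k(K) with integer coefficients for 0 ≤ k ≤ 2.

We work with the vertex ordering a < b < c < d < e < f < g < h < i < j. The simplices of K, each written with vertices in increasing order, are:

  0-simplices (10): a, b, c, d, e, f, g, h, i, j
  1-simplices (21): ab, ac, ad, ae, aj, bc, bd, be, bi, bj, cd, ce, ci, de, di, dj, ei, fg, fh, gh, ij
  2-simplices (13): abc, abj, ace, ade, adj, bcd, bde, bei, bij, cdi, cei, dij, fgh

Hence C_0 ≅ Z^10, C_1 ≅ Z^21, C_2 ≅ Z^13.

∂_1: C_1 → C_0 maps an edge to its endpoints' difference, ∂[p,q] = q − p.
The 10×21 boundary matrix has rank 8 and Smith normal form diag(1,1,1,1,1,1,1,1).

∂_2: C_2 → C_1 acts by ∂[p,q,r] = [q,r] − [p,r] + [p,q]. For instance
  ∂cdi = di − ci + cd,
  ∂bei = ei − bi + be.
The 21×13 boundary matrix has rank 13 and Smith normal form diag(1,1,1,1,1,1,1,1,1,1,1,1,2).

Now H_k = ker ∂_k / im ∂_{k+1}, so:

  H_0: rank C_0 − rank ∂_1 = 10 − 8 = 2, and the invariant factors of ∂_1 are all 1, so H_0 = Z^2.
  H_1: rank ker ∂_1 − rank ∂_2 = (21 − 8) − 13 = 0, and ∂_2 has invariant factor 2 > 1, so H_1 = Z/2.
  H_2: rank ker ∂_2 − rank ∂_3 = (13 − 13) − 0 = 0, and there is no ∂_3, so H_2 = 0.

H_0 = Z^2,  H_1 = Z/2,  H_2 = 0.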